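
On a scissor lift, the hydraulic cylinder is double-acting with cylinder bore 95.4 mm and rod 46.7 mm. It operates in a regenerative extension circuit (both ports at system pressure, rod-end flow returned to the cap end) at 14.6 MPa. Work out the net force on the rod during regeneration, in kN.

F ≈ 25.0 kN

With equal pressure on both faces, forces on the annular region cancel; the net push is pressure × rod cross-section.
Rod cross-section A_rod = π/4 × (46.7 mm)² = 1713 mm^2
F = P × A_rod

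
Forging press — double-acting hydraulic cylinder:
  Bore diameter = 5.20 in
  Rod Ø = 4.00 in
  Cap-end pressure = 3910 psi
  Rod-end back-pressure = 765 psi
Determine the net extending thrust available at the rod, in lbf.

Cap-side area A_cap = π/4 × (5.20 in)² = 21.24 in^2
Rod-side annular area A_ann = π/4 × (5.20² − 4.00²) = 8.671 in^2
Net thrust = P_cap·A_cap − P_rod·A_ann = 83040 lbf − 6633 lbf

F ≈ 76400 lbf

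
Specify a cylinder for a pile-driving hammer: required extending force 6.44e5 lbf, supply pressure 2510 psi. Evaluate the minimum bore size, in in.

Extension force acts on the full piston face: F = P × (π/4)D².
D = √(4F / (πP)) = √(4 × 6.44e5 lbf / (π × 2510 psi))

D ≈ 18.1 in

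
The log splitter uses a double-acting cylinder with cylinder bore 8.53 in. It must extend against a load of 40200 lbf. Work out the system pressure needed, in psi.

Cap-side area A_cap = π/4 × (8.53 in)² = 57.15 in^2
P = F / A = 40200 lbf / A

P ≈ 703 psi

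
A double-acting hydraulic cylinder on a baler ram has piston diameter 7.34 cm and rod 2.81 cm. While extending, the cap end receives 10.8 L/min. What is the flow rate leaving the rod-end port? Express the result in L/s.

Cap-side area A_cap = π/4 × (7.34 cm)² = 42.31 cm^2
Rod-side annular area A_ann = π/4 × (7.34² − 2.81²) = 36.11 cm^2
Piston speed v = Q_in/A_cap; rod-end outflow Q_out = v × A_ann = Q_in × A_ann/A_cap.

Q_out ≈ 0.154 L/s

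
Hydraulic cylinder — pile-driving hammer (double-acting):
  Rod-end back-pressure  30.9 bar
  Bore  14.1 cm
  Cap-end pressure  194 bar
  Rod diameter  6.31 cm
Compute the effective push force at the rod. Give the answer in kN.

F ≈ 264 kN

Cap-side area A_cap = π/4 × (14.1 cm)² = 156.1 cm^2
Rod-side annular area A_ann = π/4 × (14.1² − 6.31²) = 124.9 cm^2
Net thrust = P_cap·A_cap − P_rod·A_ann = 302.9 kN − 38.59 kN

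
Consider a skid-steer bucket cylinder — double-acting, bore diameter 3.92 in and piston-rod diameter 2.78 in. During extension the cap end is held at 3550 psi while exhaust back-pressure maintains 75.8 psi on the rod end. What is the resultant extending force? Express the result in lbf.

Cap-side area A_cap = π/4 × (3.92 in)² = 12.07 in^2
Rod-side annular area A_ann = π/4 × (3.92² − 2.78²) = 5.999 in^2
Net thrust = P_cap·A_cap − P_rod·A_ann = 42840 lbf − 454.7 lbf

F ≈ 42400 lbf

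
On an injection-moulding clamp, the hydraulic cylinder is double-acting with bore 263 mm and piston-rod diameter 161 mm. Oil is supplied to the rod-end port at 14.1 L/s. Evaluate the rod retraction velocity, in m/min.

Rod-side annular area A_ann = π/4 × (263² − 161²) = 33970 mm^2
Flow into the rod-end port fills the annular volume.
v = Q / A

v ≈ 24.9 m/min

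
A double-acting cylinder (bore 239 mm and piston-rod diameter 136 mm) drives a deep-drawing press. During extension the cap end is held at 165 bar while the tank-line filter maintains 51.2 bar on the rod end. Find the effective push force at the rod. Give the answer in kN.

Cap-side area A_cap = π/4 × (239 mm)² = 44860 mm^2
Rod-side annular area A_ann = π/4 × (239² − 136²) = 30340 mm^2
Net thrust = P_cap·A_cap − P_rod·A_ann = 740.2 kN − 155.3 kN

F ≈ 585 kN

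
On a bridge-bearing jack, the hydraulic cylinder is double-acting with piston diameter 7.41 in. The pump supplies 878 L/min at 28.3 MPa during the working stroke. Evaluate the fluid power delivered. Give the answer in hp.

Hydraulic power = P × Q

W ≈ 555 hp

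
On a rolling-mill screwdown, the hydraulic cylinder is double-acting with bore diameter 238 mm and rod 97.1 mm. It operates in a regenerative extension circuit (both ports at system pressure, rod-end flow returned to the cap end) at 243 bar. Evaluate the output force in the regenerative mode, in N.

F ≈ 1.80e5 N

With equal pressure on both faces, forces on the annular region cancel; the net push is pressure × rod cross-section.
Rod cross-section A_rod = π/4 × (97.1 mm)² = 7405 mm^2
F = P × A_rod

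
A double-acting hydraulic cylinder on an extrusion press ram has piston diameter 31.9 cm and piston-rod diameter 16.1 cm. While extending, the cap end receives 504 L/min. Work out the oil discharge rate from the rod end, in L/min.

Cap-side area A_cap = π/4 × (31.9 cm)² = 799.2 cm^2
Rod-side annular area A_ann = π/4 × (31.9² − 16.1²) = 595.6 cm^2
Piston speed v = Q_in/A_cap; rod-end outflow Q_out = v × A_ann = Q_in × A_ann/A_cap.

Q_out ≈ 376 L/min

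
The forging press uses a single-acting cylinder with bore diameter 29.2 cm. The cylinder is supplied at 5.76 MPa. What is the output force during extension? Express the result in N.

Cap-side area A_cap = π/4 × (29.2 cm)² = 669.7 cm^2
F = P × A_cap = 5.76 MPa × A_cap

F ≈ 3.86e5 N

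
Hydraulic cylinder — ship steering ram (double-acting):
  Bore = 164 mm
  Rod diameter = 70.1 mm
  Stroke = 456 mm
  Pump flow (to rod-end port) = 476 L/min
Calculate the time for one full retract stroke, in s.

Rod-side annular area A_ann = π/4 × (164² − 70.1²) = 17260 mm^2
Swept volume V = A × L; t = V / Q = A·L / Q

t ≈ 0.992 s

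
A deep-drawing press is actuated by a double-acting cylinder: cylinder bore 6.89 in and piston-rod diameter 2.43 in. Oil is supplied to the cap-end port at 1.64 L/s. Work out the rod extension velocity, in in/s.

v ≈ 2.68 in/s

Cap-side area A_cap = π/4 × (6.89 in)² = 37.28 in^2
v = Q / A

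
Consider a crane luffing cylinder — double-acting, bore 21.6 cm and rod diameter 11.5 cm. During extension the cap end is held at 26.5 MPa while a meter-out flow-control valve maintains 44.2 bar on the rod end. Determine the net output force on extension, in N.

F ≈ 8.55e5 N

Cap-side area A_cap = π/4 × (21.6 cm)² = 366.4 cm^2
Rod-side annular area A_ann = π/4 × (21.6² − 11.5²) = 262.6 cm^2
Net thrust = P_cap·A_cap − P_rod·A_ann = 9.711e5 N − 1.161e5 N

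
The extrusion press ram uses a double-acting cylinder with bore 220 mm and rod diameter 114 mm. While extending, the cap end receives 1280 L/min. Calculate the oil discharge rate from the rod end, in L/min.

Q_out ≈ 936 L/min

Cap-side area A_cap = π/4 × (220 mm)² = 38010 mm^2
Rod-side annular area A_ann = π/4 × (220² − 114²) = 27810 mm^2
Piston speed v = Q_in/A_cap; rod-end outflow Q_out = v × A_ann = Q_in × A_ann/A_cap.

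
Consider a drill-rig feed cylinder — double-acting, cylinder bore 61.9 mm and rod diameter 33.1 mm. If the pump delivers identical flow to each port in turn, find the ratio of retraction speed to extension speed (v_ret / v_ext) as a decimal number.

Cap-side area A_cap = π/4 × (61.9 mm)² = 3009 mm^2
Rod-side annular area A_ann = π/4 × (61.9² − 33.1²) = 2149 mm^2
For equal Q, v ∝ 1/A, so v_ret/v_ext = A_cap/A_ann.

v_ret/v_ext ≈ 1.40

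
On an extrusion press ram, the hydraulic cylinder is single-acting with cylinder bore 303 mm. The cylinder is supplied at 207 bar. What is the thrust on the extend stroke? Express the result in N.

Cap-side area A_cap = π/4 × (303 mm)² = 72110 mm^2
F = P × A_cap = 207 bar × A_cap

F ≈ 1.49e6 N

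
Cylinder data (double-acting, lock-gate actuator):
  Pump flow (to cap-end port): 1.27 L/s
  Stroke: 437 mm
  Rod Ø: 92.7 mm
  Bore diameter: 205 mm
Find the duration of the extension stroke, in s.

t ≈ 11.4 s

Cap-side area A_cap = π/4 × (205 mm)² = 33010 mm^2
Swept volume V = A × L; t = V / Q = A·L / Q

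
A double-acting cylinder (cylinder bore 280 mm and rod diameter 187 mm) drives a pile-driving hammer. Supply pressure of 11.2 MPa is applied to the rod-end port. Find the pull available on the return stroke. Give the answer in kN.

Rod-side annular area A_ann = π/4 × (280² − 187²) = 34110 mm^2
On retraction the pressure acts on the annular area (bore minus rod).
F = P × A_ann

F ≈ 382 kN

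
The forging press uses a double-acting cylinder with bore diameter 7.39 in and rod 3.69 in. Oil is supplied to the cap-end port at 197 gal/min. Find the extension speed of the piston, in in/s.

v ≈ 17.7 in/s

Cap-side area A_cap = π/4 × (7.39 in)² = 42.89 in^2
v = Q / A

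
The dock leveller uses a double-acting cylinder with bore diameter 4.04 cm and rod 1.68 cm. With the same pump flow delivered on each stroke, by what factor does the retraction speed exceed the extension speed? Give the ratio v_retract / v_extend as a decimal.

v_ret/v_ext ≈ 1.21

Cap-side area A_cap = π/4 × (4.04 cm)² = 12.82 cm^2
Rod-side annular area A_ann = π/4 × (4.04² − 1.68²) = 10.60 cm^2
For equal Q, v ∝ 1/A, so v_ret/v_ext = A_cap/A_ann.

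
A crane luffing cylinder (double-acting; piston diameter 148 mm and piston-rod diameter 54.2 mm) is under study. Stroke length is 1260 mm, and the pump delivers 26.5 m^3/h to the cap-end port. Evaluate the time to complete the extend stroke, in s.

t ≈ 2.94 s

Cap-side area A_cap = π/4 × (148 mm)² = 17200 mm^2
Swept volume V = A × L; t = V / Q = A·L / Q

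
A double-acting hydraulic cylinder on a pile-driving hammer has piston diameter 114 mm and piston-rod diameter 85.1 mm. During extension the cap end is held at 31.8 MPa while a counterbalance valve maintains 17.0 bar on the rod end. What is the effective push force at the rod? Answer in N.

F ≈ 3.17e5 N

Cap-side area A_cap = π/4 × (114 mm)² = 10210 mm^2
Rod-side annular area A_ann = π/4 × (114² − 85.1²) = 4519 mm^2
Net thrust = P_cap·A_cap − P_rod·A_ann = 3.246e5 N − 7683 N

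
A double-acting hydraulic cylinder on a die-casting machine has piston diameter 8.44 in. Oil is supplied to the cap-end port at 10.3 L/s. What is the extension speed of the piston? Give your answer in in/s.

v ≈ 11.2 in/s

Cap-side area A_cap = π/4 × (8.44 in)² = 55.95 in^2
v = Q / A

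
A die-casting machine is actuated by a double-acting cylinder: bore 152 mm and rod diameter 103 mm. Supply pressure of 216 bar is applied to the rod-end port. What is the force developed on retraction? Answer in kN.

Rod-side annular area A_ann = π/4 × (152² − 103²) = 9814 mm^2
On retraction the pressure acts on the annular area (bore minus rod).
F = P × A_ann

F ≈ 212 kN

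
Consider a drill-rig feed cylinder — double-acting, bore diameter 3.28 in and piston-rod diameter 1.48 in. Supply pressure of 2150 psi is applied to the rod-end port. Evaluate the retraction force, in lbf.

Rod-side annular area A_ann = π/4 × (3.28² − 1.48²) = 6.729 in^2
On retraction the pressure acts on the annular area (bore minus rod).
F = P × A_ann

F ≈ 14500 lbf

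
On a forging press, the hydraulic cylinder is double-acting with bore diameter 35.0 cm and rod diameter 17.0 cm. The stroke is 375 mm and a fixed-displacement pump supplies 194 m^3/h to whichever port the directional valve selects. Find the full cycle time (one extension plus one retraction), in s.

Cap-side area A_cap = π/4 × (35.0 cm)² = 962.1 cm^2
Rod-side annular area A_ann = π/4 × (35.0² − 17.0²) = 735.1 cm^2
t_ext = A_cap·L/Q = 0.6695 s
t_ret = A_ann·L/Q = 0.5116 s
t_cycle = t_ext + t_ret

t ≈ 1.18 s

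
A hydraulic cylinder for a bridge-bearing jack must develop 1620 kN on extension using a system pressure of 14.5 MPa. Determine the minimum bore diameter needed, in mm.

D ≈ 377 mm

Extension force acts on the full piston face: F = P × (π/4)D².
D = √(4F / (πP)) = √(4 × 1620 kN / (π × 14.5 MPa))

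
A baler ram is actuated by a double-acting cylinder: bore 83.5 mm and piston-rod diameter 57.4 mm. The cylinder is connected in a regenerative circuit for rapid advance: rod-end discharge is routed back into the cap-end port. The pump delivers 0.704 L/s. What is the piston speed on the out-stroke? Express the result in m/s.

In regeneration the rod-end outflow joins the pump flow into the cap end, so the net volume the pump must supply per unit advance equals the rod cross-section area.
Rod cross-section A_rod = π/4 × (57.4 mm)² = 2588 mm^2
v = Q_pump / A_rod

v ≈ 0.272 m/s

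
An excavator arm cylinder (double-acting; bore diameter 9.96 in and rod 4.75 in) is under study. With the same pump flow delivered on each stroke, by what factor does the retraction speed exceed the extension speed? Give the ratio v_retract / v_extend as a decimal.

Cap-side area A_cap = π/4 × (9.96 in)² = 77.91 in^2
Rod-side annular area A_ann = π/4 × (9.96² − 4.75²) = 60.19 in^2
For equal Q, v ∝ 1/A, so v_ret/v_ext = A_cap/A_ann.

v_ret/v_ext ≈ 1.29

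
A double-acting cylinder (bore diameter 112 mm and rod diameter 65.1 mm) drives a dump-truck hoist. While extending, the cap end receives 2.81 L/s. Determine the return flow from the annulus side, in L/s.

Q_out ≈ 1.86 L/s

Cap-side area A_cap = π/4 × (112 mm)² = 9852 mm^2
Rod-side annular area A_ann = π/4 × (112² − 65.1²) = 6524 mm^2
Piston speed v = Q_in/A_cap; rod-end outflow Q_out = v × A_ann = Q_in × A_ann/A_cap.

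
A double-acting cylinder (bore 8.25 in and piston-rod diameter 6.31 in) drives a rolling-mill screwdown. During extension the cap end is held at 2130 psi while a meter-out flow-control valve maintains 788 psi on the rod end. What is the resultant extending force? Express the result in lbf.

F ≈ 96400 lbf

Cap-side area A_cap = π/4 × (8.25 in)² = 53.46 in^2
Rod-side annular area A_ann = π/4 × (8.25² − 6.31²) = 22.18 in^2
Net thrust = P_cap·A_cap − P_rod·A_ann = 1.139e5 lbf − 17480 lbf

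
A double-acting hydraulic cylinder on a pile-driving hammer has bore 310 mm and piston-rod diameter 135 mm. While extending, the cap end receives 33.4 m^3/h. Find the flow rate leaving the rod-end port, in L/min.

Q_out ≈ 451 L/min

Cap-side area A_cap = π/4 × (310 mm)² = 75480 mm^2
Rod-side annular area A_ann = π/4 × (310² − 135²) = 61160 mm^2
Piston speed v = Q_in/A_cap; rod-end outflow Q_out = v × A_ann = Q_in × A_ann/A_cap.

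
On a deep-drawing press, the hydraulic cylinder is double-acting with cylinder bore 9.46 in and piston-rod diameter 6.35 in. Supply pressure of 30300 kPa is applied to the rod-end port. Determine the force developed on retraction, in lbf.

Rod-side annular area A_ann = π/4 × (9.46² − 6.35²) = 38.62 in^2
On retraction the pressure acts on the annular area (bore minus rod).
F = P × A_ann

F ≈ 1.70e5 lbf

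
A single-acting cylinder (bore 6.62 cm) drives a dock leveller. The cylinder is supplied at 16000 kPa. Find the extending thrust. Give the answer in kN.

Cap-side area A_cap = π/4 × (6.62 cm)² = 34.42 cm^2
F = P × A_cap = 16000 kPa × A_cap

F ≈ 55.1 kN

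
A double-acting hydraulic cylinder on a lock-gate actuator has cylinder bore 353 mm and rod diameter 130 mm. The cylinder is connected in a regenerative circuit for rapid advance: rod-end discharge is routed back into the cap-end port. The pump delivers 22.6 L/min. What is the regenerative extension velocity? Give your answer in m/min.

v ≈ 1.70 m/min

In regeneration the rod-end outflow joins the pump flow into the cap end, so the net volume the pump must supply per unit advance equals the rod cross-section area.
Rod cross-section A_rod = π/4 × (130 mm)² = 13270 mm^2
v = Q_pump / A_rod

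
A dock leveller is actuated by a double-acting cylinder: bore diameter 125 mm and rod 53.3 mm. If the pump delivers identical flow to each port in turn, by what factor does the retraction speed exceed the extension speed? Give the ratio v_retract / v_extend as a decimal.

v_ret/v_ext ≈ 1.22

Cap-side area A_cap = π/4 × (125 mm)² = 12270 mm^2
Rod-side annular area A_ann = π/4 × (125² − 53.3²) = 10040 mm^2
For equal Q, v ∝ 1/A, so v_ret/v_ext = A_cap/A_ann.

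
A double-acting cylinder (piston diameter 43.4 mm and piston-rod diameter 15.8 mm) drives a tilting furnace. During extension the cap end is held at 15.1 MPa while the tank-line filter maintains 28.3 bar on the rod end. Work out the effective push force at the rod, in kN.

F ≈ 18.7 kN

Cap-side area A_cap = π/4 × (43.4 mm)² = 1479 mm^2
Rod-side annular area A_ann = π/4 × (43.4² − 15.8²) = 1283 mm^2
Net thrust = P_cap·A_cap − P_rod·A_ann = 22.34 kN − 3.632 kN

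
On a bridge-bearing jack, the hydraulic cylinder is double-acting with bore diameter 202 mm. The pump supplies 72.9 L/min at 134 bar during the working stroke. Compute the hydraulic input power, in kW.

Hydraulic power = P × Q

W ≈ 16.3 kW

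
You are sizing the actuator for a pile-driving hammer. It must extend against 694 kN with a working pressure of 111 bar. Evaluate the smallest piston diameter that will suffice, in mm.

D ≈ 282 mm

Extension force acts on the full piston face: F = P × (π/4)D².
D = √(4F / (πP)) = √(4 × 694 kN / (π × 111 bar))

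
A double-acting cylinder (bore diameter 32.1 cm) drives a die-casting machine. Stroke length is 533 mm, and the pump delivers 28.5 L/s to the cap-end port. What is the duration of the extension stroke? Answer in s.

Cap-side area A_cap = π/4 × (32.1 cm)² = 809.3 cm^2
Swept volume V = A × L; t = V / Q = A·L / Q

t ≈ 1.51 s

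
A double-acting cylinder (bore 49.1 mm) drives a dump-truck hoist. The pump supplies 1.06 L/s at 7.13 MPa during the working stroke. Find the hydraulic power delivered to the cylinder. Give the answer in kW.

Hydraulic power = P × Q

W ≈ 7.56 kW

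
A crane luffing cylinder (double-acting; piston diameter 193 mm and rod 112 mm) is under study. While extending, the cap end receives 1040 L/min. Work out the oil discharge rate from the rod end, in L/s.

Q_out ≈ 11.5 L/s

Cap-side area A_cap = π/4 × (193 mm)² = 29260 mm^2
Rod-side annular area A_ann = π/4 × (193² − 112²) = 19400 mm^2
Piston speed v = Q_in/A_cap; rod-end outflow Q_out = v × A_ann = Q_in × A_ann/A_cap.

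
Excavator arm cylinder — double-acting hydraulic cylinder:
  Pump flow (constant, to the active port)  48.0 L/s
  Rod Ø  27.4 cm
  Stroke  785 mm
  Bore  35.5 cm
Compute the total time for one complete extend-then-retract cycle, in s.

t ≈ 2.27 s

Cap-side area A_cap = π/4 × (35.5 cm)² = 989.8 cm^2
Rod-side annular area A_ann = π/4 × (35.5² − 27.4²) = 400.2 cm^2
t_ext = A_cap·L/Q = 1.619 s
t_ret = A_ann·L/Q = 0.6544 s
t_cycle = t_ext + t_ret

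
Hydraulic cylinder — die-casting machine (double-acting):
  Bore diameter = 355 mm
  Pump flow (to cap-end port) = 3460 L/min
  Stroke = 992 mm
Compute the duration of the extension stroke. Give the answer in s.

t ≈ 1.70 s

Cap-side area A_cap = π/4 × (355 mm)² = 98980 mm^2
Swept volume V = A × L; t = V / Q = A·L / Q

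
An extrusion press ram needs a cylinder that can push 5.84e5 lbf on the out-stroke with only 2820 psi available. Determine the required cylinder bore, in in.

Extension force acts on the full piston face: F = P × (π/4)D².
D = √(4F / (πP)) = √(4 × 5.84e5 lbf / (π × 2820 psi))

D ≈ 16.2 in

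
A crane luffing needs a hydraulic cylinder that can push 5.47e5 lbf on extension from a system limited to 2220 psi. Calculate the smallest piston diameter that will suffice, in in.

Extension force acts on the full piston face: F = P × (π/4)D².
D = √(4F / (πP)) = √(4 × 5.47e5 lbf / (π × 2220 psi))

D ≈ 17.7 in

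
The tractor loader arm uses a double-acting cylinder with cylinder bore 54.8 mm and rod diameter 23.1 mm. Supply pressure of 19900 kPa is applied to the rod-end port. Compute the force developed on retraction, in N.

Rod-side annular area A_ann = π/4 × (54.8² − 23.1²) = 1939 mm^2
On retraction the pressure acts on the annular area (bore minus rod).
F = P × A_ann

F ≈ 38600 N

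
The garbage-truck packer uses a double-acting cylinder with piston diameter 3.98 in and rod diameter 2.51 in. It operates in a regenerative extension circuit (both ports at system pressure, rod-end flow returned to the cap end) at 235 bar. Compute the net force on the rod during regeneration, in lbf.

F ≈ 16900 lbf

With equal pressure on both faces, forces on the annular region cancel; the net push is pressure × rod cross-section.
Rod cross-section A_rod = π/4 × (2.51 in)² = 4.948 in^2
F = P × A_rod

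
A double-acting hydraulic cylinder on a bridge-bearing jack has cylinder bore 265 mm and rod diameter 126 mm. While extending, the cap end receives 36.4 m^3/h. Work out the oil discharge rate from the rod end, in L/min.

Q_out ≈ 470 L/min

Cap-side area A_cap = π/4 × (265 mm)² = 55150 mm^2
Rod-side annular area A_ann = π/4 × (265² − 126²) = 42690 mm^2
Piston speed v = Q_in/A_cap; rod-end outflow Q_out = v × A_ann = Q_in × A_ann/A_cap.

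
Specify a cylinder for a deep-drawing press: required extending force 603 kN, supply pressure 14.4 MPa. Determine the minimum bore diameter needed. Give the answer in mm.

D ≈ 231 mm

Extension force acts on the full piston face: F = P × (π/4)D².
D = √(4F / (πP)) = √(4 × 603 kN / (π × 14.4 MPa))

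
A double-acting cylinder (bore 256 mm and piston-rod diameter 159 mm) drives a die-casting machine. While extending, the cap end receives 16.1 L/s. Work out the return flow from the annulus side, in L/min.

Cap-side area A_cap = π/4 × (256 mm)² = 51470 mm^2
Rod-side annular area A_ann = π/4 × (256² − 159²) = 31620 mm^2
Piston speed v = Q_in/A_cap; rod-end outflow Q_out = v × A_ann = Q_in × A_ann/A_cap.

Q_out ≈ 593 L/min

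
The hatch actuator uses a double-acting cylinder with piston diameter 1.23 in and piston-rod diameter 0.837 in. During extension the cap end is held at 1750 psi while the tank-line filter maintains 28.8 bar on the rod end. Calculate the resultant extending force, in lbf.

F ≈ 1810 lbf

Cap-side area A_cap = π/4 × (1.23 in)² = 1.188 in^2
Rod-side annular area A_ann = π/4 × (1.23² − 0.837²) = 0.6380 in^2
Net thrust = P_cap·A_cap − P_rod·A_ann = 2079 lbf − 266.5 lbf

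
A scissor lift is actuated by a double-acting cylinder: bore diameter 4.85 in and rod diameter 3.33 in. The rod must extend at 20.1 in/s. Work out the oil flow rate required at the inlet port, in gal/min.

Q ≈ 96.5 gal/min

Cap-side area A_cap = π/4 × (4.85 in)² = 18.47 in^2
Q = A × v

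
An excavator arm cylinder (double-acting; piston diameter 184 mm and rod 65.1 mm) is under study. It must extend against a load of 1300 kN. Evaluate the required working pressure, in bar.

P ≈ 489 bar

Cap-side area A_cap = π/4 × (184 mm)² = 26590 mm^2
P = F / A = 1300 kN / A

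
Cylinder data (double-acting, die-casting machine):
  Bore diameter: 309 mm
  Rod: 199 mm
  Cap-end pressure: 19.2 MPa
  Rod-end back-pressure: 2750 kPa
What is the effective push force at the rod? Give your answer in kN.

Cap-side area A_cap = π/4 × (309 mm)² = 74990 mm^2
Rod-side annular area A_ann = π/4 × (309² − 199²) = 43890 mm^2
Net thrust = P_cap·A_cap − P_rod·A_ann = 1440 kN − 120.7 kN

F ≈ 1320 kN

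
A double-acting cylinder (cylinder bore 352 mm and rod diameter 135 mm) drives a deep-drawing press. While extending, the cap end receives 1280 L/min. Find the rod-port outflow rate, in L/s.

Q_out ≈ 18.2 L/s

Cap-side area A_cap = π/4 × (352 mm)² = 97310 mm^2
Rod-side annular area A_ann = π/4 × (352² − 135²) = 83000 mm^2
Piston speed v = Q_in/A_cap; rod-end outflow Q_out = v × A_ann = Q_in × A_ann/A_cap.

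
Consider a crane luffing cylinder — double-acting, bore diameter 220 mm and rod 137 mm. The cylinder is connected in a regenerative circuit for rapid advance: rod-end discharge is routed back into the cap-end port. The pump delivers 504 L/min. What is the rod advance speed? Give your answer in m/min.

v ≈ 34.2 m/min

In regeneration the rod-end outflow joins the pump flow into the cap end, so the net volume the pump must supply per unit advance equals the rod cross-section area.
Rod cross-section A_rod = π/4 × (137 mm)² = 14740 mm^2
v = Q_pump / A_rod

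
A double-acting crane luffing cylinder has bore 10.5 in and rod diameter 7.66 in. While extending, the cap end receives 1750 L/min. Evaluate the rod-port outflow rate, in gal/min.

Q_out ≈ 216 gal/min

Cap-side area A_cap = π/4 × (10.5 in)² = 86.59 in^2
Rod-side annular area A_ann = π/4 × (10.5² − 7.66²) = 40.51 in^2
Piston speed v = Q_in/A_cap; rod-end outflow Q_out = v × A_ann = Q_in × A_ann/A_cap.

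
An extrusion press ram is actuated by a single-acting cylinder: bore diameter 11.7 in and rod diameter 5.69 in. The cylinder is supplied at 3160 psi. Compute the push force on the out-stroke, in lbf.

Cap-side area A_cap = π/4 × (11.7 in)² = 107.5 in^2
F = P × A_cap = 3160 psi × A_cap

F ≈ 3.40e5 lbf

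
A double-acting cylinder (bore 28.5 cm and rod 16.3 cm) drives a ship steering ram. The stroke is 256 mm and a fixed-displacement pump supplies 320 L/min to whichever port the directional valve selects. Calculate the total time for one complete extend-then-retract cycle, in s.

Cap-side area A_cap = π/4 × (28.5 cm)² = 637.9 cm^2
Rod-side annular area A_ann = π/4 × (28.5² − 16.3²) = 429.3 cm^2
t_ext = A_cap·L/Q = 3.062 s
t_ret = A_ann·L/Q = 2.060 s
t_cycle = t_ext + t_ret

t ≈ 5.12 s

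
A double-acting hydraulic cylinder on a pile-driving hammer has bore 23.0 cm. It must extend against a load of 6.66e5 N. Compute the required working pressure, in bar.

P ≈ 160 bar

Cap-side area A_cap = π/4 × (23.0 cm)² = 415.5 cm^2
P = F / A = 6.66e5 N / A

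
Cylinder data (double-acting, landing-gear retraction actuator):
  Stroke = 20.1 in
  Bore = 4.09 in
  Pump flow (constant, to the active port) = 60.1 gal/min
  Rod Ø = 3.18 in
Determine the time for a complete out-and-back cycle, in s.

t ≈ 1.59 s

Cap-side area A_cap = π/4 × (4.09 in)² = 13.14 in^2
Rod-side annular area A_ann = π/4 × (4.09² − 3.18²) = 5.196 in^2
t_ext = A_cap·L/Q = 1.141 s
t_ret = A_ann·L/Q = 0.4514 s
t_cycle = t_ext + t_ret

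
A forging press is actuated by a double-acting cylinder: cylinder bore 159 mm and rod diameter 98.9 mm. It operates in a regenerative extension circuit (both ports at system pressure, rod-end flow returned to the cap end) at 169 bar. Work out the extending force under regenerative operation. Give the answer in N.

F ≈ 1.30e5 N

With equal pressure on both faces, forces on the annular region cancel; the net push is pressure × rod cross-section.
Rod cross-section A_rod = π/4 × (98.9 mm)² = 7682 mm^2
F = P × A_rod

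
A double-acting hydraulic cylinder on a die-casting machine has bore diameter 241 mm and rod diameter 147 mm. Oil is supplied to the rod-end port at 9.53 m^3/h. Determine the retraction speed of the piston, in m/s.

v ≈ 0.0924 m/s

Rod-side annular area A_ann = π/4 × (241² − 147²) = 28650 mm^2
Flow into the rod-end port fills the annular volume.
v = Q / A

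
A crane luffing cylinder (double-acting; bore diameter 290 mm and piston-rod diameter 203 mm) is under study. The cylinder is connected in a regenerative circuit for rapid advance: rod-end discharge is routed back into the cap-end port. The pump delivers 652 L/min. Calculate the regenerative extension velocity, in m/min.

v ≈ 20.1 m/min

In regeneration the rod-end outflow joins the pump flow into the cap end, so the net volume the pump must supply per unit advance equals the rod cross-section area.
Rod cross-section A_rod = π/4 × (203 mm)² = 32370 mm^2
v = Q_pump / A_rod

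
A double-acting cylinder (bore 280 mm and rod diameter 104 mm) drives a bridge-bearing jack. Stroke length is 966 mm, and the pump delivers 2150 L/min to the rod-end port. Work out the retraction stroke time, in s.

Rod-side annular area A_ann = π/4 × (280² − 104²) = 53080 mm^2
Swept volume V = A × L; t = V / Q = A·L / Q

t ≈ 1.43 s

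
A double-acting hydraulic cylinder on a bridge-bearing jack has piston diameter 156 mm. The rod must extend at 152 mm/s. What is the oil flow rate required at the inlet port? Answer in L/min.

Q ≈ 174 L/min

Cap-side area A_cap = π/4 × (156 mm)² = 19110 mm^2
Q = A × v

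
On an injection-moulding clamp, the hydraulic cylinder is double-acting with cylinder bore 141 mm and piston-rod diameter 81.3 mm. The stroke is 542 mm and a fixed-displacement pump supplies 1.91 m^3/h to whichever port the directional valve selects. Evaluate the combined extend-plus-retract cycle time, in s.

t ≈ 26.6 s

Cap-side area A_cap = π/4 × (141 mm)² = 15610 mm^2
Rod-side annular area A_ann = π/4 × (141² − 81.3²) = 10420 mm^2
t_ext = A_cap·L/Q = 15.95 s
t_ret = A_ann·L/Q = 10.65 s
t_cycle = t_ext + t_ret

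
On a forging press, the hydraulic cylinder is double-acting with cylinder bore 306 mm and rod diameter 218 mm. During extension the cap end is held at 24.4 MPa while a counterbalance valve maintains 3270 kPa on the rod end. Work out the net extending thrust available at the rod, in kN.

F ≈ 1680 kN

Cap-side area A_cap = π/4 × (306 mm)² = 73540 mm^2
Rod-side annular area A_ann = π/4 × (306² − 218²) = 36220 mm^2
Net thrust = P_cap·A_cap − P_rod·A_ann = 1794 kN − 118.4 kN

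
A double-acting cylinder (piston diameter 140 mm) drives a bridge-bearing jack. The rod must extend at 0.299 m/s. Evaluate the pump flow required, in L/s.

Q ≈ 4.60 L/s

Cap-side area A_cap = π/4 × (140 mm)² = 15390 mm^2
Q = A × v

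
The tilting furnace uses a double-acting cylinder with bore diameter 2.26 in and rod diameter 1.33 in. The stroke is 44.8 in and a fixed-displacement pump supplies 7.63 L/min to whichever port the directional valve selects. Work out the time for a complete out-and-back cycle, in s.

Cap-side area A_cap = π/4 × (2.26 in)² = 4.011 in^2
Rod-side annular area A_ann = π/4 × (2.26² − 1.33²) = 2.622 in^2
t_ext = A_cap·L/Q = 23.16 s
t_ret = A_ann·L/Q = 15.14 s
t_cycle = t_ext + t_ret

t ≈ 38.3 s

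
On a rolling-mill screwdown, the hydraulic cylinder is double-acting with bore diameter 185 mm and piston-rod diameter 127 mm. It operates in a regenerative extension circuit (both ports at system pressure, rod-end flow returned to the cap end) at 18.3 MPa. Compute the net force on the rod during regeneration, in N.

F ≈ 2.32e5 N

With equal pressure on both faces, forces on the annular region cancel; the net push is pressure × rod cross-section.
Rod cross-section A_rod = π/4 × (127 mm)² = 12670 mm^2
F = P × A_rod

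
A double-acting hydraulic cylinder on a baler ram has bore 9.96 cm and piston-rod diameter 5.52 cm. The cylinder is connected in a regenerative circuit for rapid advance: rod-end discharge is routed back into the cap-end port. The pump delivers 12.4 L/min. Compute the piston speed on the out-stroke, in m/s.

v ≈ 0.0864 m/s

In regeneration the rod-end outflow joins the pump flow into the cap end, so the net volume the pump must supply per unit advance equals the rod cross-section area.
Rod cross-section A_rod = π/4 × (5.52 cm)² = 23.93 cm^2
v = Q_pump / A_rod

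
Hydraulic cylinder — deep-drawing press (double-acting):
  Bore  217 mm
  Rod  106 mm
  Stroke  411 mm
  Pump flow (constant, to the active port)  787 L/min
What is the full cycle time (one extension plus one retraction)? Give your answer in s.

t ≈ 2.04 s

Cap-side area A_cap = π/4 × (217 mm)² = 36980 mm^2
Rod-side annular area A_ann = π/4 × (217² − 106²) = 28160 mm^2
t_ext = A_cap·L/Q = 1.159 s
t_ret = A_ann·L/Q = 0.8823 s
t_cycle = t_ext + t_ret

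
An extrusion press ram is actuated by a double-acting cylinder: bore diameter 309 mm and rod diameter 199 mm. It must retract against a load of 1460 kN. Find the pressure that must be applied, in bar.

Rod-side annular area A_ann = π/4 × (309² − 199²) = 43890 mm^2
Retraction: pressure acts on the annular area.
P = F / A = 1460 kN / A

P ≈ 333 bar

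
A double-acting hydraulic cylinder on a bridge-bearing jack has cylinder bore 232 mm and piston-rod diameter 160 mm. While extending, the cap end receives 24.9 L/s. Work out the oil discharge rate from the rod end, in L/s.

Cap-side area A_cap = π/4 × (232 mm)² = 42270 mm^2
Rod-side annular area A_ann = π/4 × (232² − 160²) = 22170 mm^2
Piston speed v = Q_in/A_cap; rod-end outflow Q_out = v × A_ann = Q_in × A_ann/A_cap.

Q_out ≈ 13.1 L/s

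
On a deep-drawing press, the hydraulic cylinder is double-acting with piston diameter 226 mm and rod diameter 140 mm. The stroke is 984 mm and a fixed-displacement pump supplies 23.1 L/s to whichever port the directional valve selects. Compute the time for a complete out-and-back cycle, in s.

Cap-side area A_cap = π/4 × (226 mm)² = 40110 mm^2
Rod-side annular area A_ann = π/4 × (226² − 140²) = 24720 mm^2
t_ext = A_cap·L/Q = 1.709 s
t_ret = A_ann·L/Q = 1.053 s
t_cycle = t_ext + t_ret

t ≈ 2.76 s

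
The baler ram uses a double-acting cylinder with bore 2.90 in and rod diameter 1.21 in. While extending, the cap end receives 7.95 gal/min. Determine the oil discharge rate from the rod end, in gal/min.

Q_out ≈ 6.57 gal/min

Cap-side area A_cap = π/4 × (2.90 in)² = 6.605 in^2
Rod-side annular area A_ann = π/4 × (2.90² − 1.21²) = 5.455 in^2
Piston speed v = Q_in/A_cap; rod-end outflow Q_out = v × A_ann = Q_in × A_ann/A_cap.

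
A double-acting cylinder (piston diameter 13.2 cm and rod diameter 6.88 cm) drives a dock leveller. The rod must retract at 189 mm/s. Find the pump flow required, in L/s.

Rod-side annular area A_ann = π/4 × (13.2² − 6.88²) = 99.67 cm^2
Q = A × v

Q ≈ 1.88 L/s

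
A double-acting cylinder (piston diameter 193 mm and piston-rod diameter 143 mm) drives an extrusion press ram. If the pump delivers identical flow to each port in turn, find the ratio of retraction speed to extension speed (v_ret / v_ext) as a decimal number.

Cap-side area A_cap = π/4 × (193 mm)² = 29260 mm^2
Rod-side annular area A_ann = π/4 × (193² − 143²) = 13190 mm^2
For equal Q, v ∝ 1/A, so v_ret/v_ext = A_cap/A_ann.

v_ret/v_ext ≈ 2.22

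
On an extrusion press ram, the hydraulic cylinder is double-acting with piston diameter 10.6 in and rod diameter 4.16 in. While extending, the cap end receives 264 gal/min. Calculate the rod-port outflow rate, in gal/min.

Cap-side area A_cap = π/4 × (10.6 in)² = 88.25 in^2
Rod-side annular area A_ann = π/4 × (10.6² − 4.16²) = 74.66 in^2
Piston speed v = Q_in/A_cap; rod-end outflow Q_out = v × A_ann = Q_in × A_ann/A_cap.

Q_out ≈ 223 gal/min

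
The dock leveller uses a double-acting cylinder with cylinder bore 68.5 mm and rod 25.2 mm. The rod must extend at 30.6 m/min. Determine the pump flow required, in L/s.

Q ≈ 1.88 L/s

Cap-side area A_cap = π/4 × (68.5 mm)² = 3685 mm^2
Q = A × v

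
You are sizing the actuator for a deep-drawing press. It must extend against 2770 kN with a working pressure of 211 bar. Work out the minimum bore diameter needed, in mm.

Extension force acts on the full piston face: F = P × (π/4)D².
D = √(4F / (πP)) = √(4 × 2770 kN / (π × 211 bar))

D ≈ 409 mm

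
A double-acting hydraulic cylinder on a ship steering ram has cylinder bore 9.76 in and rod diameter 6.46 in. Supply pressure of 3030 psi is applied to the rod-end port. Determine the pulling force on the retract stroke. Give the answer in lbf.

F ≈ 1.27e5 lbf

Rod-side annular area A_ann = π/4 × (9.76² − 6.46²) = 42.04 in^2
On retraction the pressure acts on the annular area (bore minus rod).
F = P × A_ann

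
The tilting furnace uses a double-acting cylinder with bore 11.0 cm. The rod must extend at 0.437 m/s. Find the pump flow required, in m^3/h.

Q ≈ 15.0 m^3/h

Cap-side area A_cap = π/4 × (11.0 cm)² = 95.03 cm^2
Q = A × v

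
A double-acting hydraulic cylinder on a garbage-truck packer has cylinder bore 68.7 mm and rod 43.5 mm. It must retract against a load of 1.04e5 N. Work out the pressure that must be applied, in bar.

P ≈ 468 bar

Rod-side annular area A_ann = π/4 × (68.7² − 43.5²) = 2221 mm^2
Retraction: pressure acts on the annular area.
P = F / A = 1.04e5 N / A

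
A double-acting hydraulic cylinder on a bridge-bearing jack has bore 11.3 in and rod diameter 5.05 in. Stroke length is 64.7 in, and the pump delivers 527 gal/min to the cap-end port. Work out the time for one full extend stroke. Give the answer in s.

Cap-side area A_cap = π/4 × (11.3 in)² = 100.3 in^2
Swept volume V = A × L; t = V / Q = A·L / Q

t ≈ 3.20 s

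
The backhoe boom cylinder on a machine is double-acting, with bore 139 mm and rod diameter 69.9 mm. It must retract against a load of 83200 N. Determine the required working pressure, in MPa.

Rod-side annular area A_ann = π/4 × (139² − 69.9²) = 11340 mm^2
Retraction: pressure acts on the annular area.
P = F / A = 83200 N / A

P ≈ 7.34 MPa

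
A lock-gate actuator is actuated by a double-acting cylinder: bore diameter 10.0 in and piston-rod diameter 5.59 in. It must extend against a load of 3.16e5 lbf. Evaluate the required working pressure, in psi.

P ≈ 4020 psi

Cap-side area A_cap = π/4 × (10.0 in)² = 78.54 in^2
P = F / A = 3.16e5 lbf / A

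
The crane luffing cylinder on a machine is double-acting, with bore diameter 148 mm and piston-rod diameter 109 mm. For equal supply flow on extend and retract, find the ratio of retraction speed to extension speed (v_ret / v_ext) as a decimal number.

v_ret/v_ext ≈ 2.19

Cap-side area A_cap = π/4 × (148 mm)² = 17200 mm^2
Rod-side annular area A_ann = π/4 × (148² − 109²) = 7872 mm^2
For equal Q, v ∝ 1/A, so v_ret/v_ext = A_cap/A_ann.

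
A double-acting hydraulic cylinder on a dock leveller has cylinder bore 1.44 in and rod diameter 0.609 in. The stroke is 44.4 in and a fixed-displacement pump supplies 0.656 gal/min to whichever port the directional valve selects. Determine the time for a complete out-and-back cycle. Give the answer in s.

t ≈ 52.1 s

Cap-side area A_cap = π/4 × (1.44 in)² = 1.629 in^2
Rod-side annular area A_ann = π/4 × (1.44² − 0.609²) = 1.337 in^2
t_ext = A_cap·L/Q = 28.63 s
t_ret = A_ann·L/Q = 23.51 s
t_cycle = t_ext + t_ret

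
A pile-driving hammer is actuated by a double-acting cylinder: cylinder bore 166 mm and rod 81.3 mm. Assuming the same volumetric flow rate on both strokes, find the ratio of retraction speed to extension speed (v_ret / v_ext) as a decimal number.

v_ret/v_ext ≈ 1.32

Cap-side area A_cap = π/4 × (166 mm)² = 21640 mm^2
Rod-side annular area A_ann = π/4 × (166² − 81.3²) = 16450 mm^2
For equal Q, v ∝ 1/A, so v_ret/v_ext = A_cap/A_ann.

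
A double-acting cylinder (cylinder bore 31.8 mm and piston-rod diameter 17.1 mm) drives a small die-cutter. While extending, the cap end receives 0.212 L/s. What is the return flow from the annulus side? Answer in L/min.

Cap-side area A_cap = π/4 × (31.8 mm)² = 794.2 mm^2
Rod-side annular area A_ann = π/4 × (31.8² − 17.1²) = 564.6 mm^2
Piston speed v = Q_in/A_cap; rod-end outflow Q_out = v × A_ann = Q_in × A_ann/A_cap.

Q_out ≈ 9.04 L/min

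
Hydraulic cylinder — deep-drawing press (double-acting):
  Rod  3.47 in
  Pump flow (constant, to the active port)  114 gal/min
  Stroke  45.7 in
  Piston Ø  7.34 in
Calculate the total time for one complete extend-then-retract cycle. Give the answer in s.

t ≈ 7.83 s

Cap-side area A_cap = π/4 × (7.34 in)² = 42.31 in^2
Rod-side annular area A_ann = π/4 × (7.34² − 3.47²) = 32.86 in^2
t_ext = A_cap·L/Q = 4.406 s
t_ret = A_ann·L/Q = 3.421 s
t_cycle = t_ext + t_ret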